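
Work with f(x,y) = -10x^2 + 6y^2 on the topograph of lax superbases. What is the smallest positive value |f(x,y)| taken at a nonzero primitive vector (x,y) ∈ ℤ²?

descent: ρ → (6,12,-4)  [lands on river]
river: ρ → (-4,12,6)
closes: descent 1, river 2
min |a| on river = 4

4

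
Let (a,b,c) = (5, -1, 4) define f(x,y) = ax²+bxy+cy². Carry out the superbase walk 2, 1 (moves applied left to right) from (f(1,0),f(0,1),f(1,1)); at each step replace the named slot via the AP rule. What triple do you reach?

start (5,4,8) = (f(1,0),f(0,1),f(1,1))
replace slot 2: 2·(5+8) − 4 = 22 → (5,22,8)
replace slot 1: 2·(22+8) − 5 = 55 → (55,22,8)

55,22,8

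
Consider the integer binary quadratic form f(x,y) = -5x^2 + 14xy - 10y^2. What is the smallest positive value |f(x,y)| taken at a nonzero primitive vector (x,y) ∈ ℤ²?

translate: b→-4 (≡-14 mod 10), so (5,-14,10)→(5,-4,1)
flip: (5,-4,1)→(1,4,5)
translate: b→0 (≡4 mod 2), so (1,4,5)→(1,0,1)
reduced (well bottom): (1,0,1) with a≤c, −a<b≤a
well minimum |f| = |-1| = 1 (negative-definite)

1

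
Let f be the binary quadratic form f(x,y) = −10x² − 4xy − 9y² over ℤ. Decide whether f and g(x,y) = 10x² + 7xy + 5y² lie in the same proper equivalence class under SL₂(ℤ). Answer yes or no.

D₁ = -344, D₂ = -151
discriminants differ ⇒ not SL₂(ℤ)-equivalent

no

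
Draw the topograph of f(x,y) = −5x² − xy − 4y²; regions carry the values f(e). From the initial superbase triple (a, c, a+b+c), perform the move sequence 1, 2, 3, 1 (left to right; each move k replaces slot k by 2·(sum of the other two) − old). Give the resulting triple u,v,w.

start (-5,-4,-10) = (f(1,0),f(0,1),f(1,1))
replace slot 1: 2·((-4)+(-10)) − (-5) = -23 → (-23,-4,-10)
replace slot 2: 2·((-23)+(-10)) − (-4) = -62 → (-23,-62,-10)
replace slot 3: 2·((-23)+(-62)) − (-10) = -160 → (-23,-62,-160)
replace slot 1: 2·((-62)+(-160)) − (-23) = -421 → (-421,-62,-160)

-421,-62,-160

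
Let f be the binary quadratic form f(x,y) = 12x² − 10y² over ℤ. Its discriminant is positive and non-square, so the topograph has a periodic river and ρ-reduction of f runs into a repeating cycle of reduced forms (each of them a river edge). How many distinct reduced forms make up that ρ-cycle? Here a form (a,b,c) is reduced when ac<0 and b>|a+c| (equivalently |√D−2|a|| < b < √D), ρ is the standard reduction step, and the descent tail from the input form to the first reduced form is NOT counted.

D = 480, ⌊√D⌋ = 21
descent: ρ → (-10,20,2)  [lands on river]
river: ρ → (2,20,-10)
ρ-cycle length = 2 (tail of 1 descent step not counted)

2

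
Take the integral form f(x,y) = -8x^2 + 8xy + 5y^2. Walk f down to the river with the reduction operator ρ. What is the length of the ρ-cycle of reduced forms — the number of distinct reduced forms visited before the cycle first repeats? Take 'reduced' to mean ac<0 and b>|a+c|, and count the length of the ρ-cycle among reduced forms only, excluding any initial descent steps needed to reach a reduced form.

D = 224, ⌊√D⌋ = 14
river: ρ → (5,12,-4)
river: ρ → (-4,12,5)
river: ρ → (5,8,-8)
river: ρ → (-8,8,5)
ρ-cycle length = 4 (tail of 0 descent steps not counted)

4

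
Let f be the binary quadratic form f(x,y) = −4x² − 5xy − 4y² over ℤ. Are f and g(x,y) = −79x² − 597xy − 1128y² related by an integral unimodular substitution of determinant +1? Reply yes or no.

D₁ = -39, D₂ = -39
f is negative-definite; reduce −f:
−f: translate: b→-3 (≡5 mod 8), so (4,5,4)→(4,-3,3)
−f: flip: (4,-3,3)→(3,3,4)
−f: reduced (well bottom): (3,3,4) with a≤c, −a<b≤a
flip sign back: reduced form of f is (-3,-3,-4)
g is negative-definite; reduce −g:
−g: translate: b→-35 (≡597 mod 158), so (79,597,1128)→(79,-35,4)
−g: flip: (79,-35,4)→(4,35,79)
−g: translate: b→3 (≡35 mod 8), so (4,35,79)→(4,3,3)
−g: flip: (4,3,3)→(3,-3,4)
−g: translate: b→3 (≡-3 mod 6), so (3,-3,4)→(3,3,4)
−g: reduced (well bottom): (3,3,4) with a≤c, −a<b≤a
flip sign back: reduced form of g is (-3,-3,-4)
reduced forms (-3, -3, -4) vs (-3, -3, -4) ⇒ equivalent

yes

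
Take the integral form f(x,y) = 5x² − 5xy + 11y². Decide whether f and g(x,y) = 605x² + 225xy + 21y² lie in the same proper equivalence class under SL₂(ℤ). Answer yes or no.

D₁ = -195, D₂ = -195
f: translate: b→5 (≡-5 mod 10), so (5,-5,11)→(5,5,11)
f: reduced (well bottom): (5,5,11) with a≤c, −a<b≤a
g: flip: (605,225,21)→(21,-225,605)
g: translate: b→-15 (≡-225 mod 42), so (21,-225,605)→(21,-15,5)
g: flip: (21,-15,5)→(5,15,21)
g: translate: b→5 (≡15 mod 10), so (5,15,21)→(5,5,11)
g: reduced (well bottom): (5,5,11) with a≤c, −a<b≤a
reduced forms (5, 5, 11) vs (5, 5, 11) ⇒ equivalent

yes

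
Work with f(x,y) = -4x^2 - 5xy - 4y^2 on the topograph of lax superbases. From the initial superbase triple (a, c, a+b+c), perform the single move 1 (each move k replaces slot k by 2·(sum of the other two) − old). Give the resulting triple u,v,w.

start (-4,-4,-13) = (f(1,0),f(0,1),f(1,1))
replace slot 1: 2·((-4)+(-13)) − (-4) = -30 → (-30,-4,-13)

-30,-4,-13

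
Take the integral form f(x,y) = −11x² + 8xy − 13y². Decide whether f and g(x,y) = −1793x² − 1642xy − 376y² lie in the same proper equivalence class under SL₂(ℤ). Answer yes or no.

D₁ = -508, D₂ = -508
f is negative-definite; reduce −f:
−f: reduced (well bottom): (11,-8,13) with a≤c, −a<b≤a
flip sign back: reduced form of f is (-11,8,-13)
g is negative-definite; reduce −g:
−g: flip: (1793,1642,376)→(376,-1642,1793)
−g: translate: b→-138 (≡-1642 mod 752), so (376,-1642,1793)→(376,-138,13)
−g: flip: (376,-138,13)→(13,138,376)
−g: translate: b→8 (≡138 mod 26), so (13,138,376)→(13,8,11)
−g: flip: (13,8,11)→(11,-8,13)
−g: reduced (well bottom): (11,-8,13) with a≤c, −a<b≤a
flip sign back: reduced form of g is (-11,8,-13)
reduced forms (-11, 8, -13) vs (-11, 8, -13) ⇒ equivalent

yes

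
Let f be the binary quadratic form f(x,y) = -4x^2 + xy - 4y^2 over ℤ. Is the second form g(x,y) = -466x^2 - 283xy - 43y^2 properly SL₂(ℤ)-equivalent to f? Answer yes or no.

D₁ = -63, D₂ = -63
f is negative-definite; reduce −f:
−f: flip: (4,-1,4)→(4,1,4)
−f: reduced (well bottom): (4,1,4) with a≤c, −a<b≤a
flip sign back: reduced form of f is (-4,-1,-4)
g is negative-definite; reduce −g:
−g: flip: (466,283,43)→(43,-283,466)
−g: translate: b→-25 (≡-283 mod 86), so (43,-283,466)→(43,-25,4)
−g: flip: (43,-25,4)→(4,25,43)
−g: translate: b→1 (≡25 mod 8), so (4,25,43)→(4,1,4)
−g: reduced (well bottom): (4,1,4) with a≤c, −a<b≤a
flip sign back: reduced form of g is (-4,-1,-4)
reduced forms (-4, -1, -4) vs (-4, -1, -4) ⇒ equivalent

yes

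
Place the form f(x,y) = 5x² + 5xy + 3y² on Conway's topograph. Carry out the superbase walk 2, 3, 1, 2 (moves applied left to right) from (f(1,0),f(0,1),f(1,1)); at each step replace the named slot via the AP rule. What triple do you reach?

start (5,3,13) = (f(1,0),f(0,1),f(1,1))
replace slot 2: 2·(5+13) − 3 = 33 → (5,33,13)
replace slot 3: 2·(5+33) − 13 = 63 → (5,33,63)
replace slot 1: 2·(33+63) − 5 = 187 → (187,33,63)
replace slot 2: 2·(187+63) − 33 = 467 → (187,467,63)

187,467,63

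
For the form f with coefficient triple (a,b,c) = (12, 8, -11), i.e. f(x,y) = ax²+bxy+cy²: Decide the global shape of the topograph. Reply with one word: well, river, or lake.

D = b²−4ac = 8² − 4·12·(-11) = 592
D > 0 non-square ⇒ indefinite ⇒ periodic river

river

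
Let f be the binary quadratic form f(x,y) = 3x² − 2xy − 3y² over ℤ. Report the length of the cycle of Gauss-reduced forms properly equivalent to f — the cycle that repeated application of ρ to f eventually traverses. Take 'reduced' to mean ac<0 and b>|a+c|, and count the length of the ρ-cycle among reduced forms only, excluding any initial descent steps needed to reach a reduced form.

D = 40, ⌊√D⌋ = 6
descent: ρ → (-3,2,3)  [lands on river]
river: ρ → (3,4,-2)
river: ρ → (-2,4,3)
river: ρ → (3,2,-3)
river: ρ → (-3,4,2)
river: ρ → (2,4,-3)
ρ-cycle length = 6 (tail of 1 descent step not counted)

6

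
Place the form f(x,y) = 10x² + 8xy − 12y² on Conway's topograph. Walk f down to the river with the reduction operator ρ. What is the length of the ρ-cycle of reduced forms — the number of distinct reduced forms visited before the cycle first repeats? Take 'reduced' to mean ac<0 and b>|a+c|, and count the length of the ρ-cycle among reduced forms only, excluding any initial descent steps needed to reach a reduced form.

D = 544, ⌊√D⌋ = 23
river: ρ → (-12,16,6)
river: ρ → (6,20,-6)
river: ρ → (-6,16,12)
river: ρ → (12,8,-10)
river: ρ → (-10,12,10)
river: ρ → (10,8,-12)
ρ-cycle length = 6 (tail of 0 descent steps not counted)

6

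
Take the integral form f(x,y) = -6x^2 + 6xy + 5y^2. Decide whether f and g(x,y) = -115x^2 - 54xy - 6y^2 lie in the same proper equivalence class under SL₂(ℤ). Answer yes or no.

D₁ = 156, D₂ = 156
river cycle of f (length 6): (5, 4, -7), (-7, 10, 2), (2, 10, -7), (-7, 4, 5), (5, 6, -6), (-6, 6, 5)
river cycle of g (length 6): (-6, 6, 5), (5, 4, -7), (-7, 10, 2), (2, 10, -7), (-7, 4, 5), (5, 6, -6)
cycles coincide ⇒ equivalent

yes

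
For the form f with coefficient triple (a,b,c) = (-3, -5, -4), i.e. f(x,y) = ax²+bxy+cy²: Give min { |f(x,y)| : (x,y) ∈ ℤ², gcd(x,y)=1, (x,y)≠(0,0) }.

translate: b→-1 (≡5 mod 6), so (3,5,4)→(3,-1,2)
flip: (3,-1,2)→(2,1,3)
reduced (well bottom): (2,1,3) with a≤c, −a<b≤a
well minimum |f| = |-2| = 2 (negative-definite)

2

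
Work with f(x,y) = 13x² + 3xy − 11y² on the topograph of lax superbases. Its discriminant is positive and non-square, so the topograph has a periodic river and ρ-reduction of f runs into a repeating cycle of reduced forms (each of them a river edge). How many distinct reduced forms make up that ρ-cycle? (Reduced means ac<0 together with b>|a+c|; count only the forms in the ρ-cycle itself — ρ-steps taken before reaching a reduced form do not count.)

D = 581, ⌊√D⌋ = 24
river: ρ → (-11,19,5)
river: ρ → (5,21,-7)
river: ρ → (-7,21,5)
river: ρ → (5,19,-11)
river: ρ → (-11,3,13)
river: ρ → (13,23,-1)
river: ρ → (-1,23,13)
river: ρ → (13,3,-11)
ρ-cycle length = 8 (tail of 0 descent steps not counted)

8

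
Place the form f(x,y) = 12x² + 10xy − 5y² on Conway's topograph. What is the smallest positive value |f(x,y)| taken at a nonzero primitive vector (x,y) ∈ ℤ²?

river: ρ → (-5,10,12)
river: ρ → (12,14,-3)
river: ρ → (-3,16,7)
river: ρ → (7,12,-7)
river: ρ → (-7,16,3)
river: ρ → (3,14,-12)
river: ρ → (-12,10,5)
river: ρ → (5,10,-12)
river: ρ → (-12,14,3)
river: ρ → (3,16,-7)
river: ρ → (-7,12,7)
river: ρ → (7,16,-3)
river: ρ → (-3,14,12)
river: ρ → (12,10,-5)
closes: descent 0, river 14
min |a| on river = 3

3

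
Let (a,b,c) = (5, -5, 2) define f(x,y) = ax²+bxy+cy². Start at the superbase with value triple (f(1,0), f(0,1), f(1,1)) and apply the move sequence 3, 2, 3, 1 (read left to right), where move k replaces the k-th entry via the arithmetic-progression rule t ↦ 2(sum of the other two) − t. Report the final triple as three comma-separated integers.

start (5,2,2) = (f(1,0),f(0,1),f(1,1))
replace slot 3: 2·(5+2) − 2 = 12 → (5,2,12)
replace slot 2: 2·(5+12) − 2 = 32 → (5,32,12)
replace slot 3: 2·(5+32) − 12 = 62 → (5,32,62)
replace slot 1: 2·(32+62) − 5 = 183 → (183,32,62)

183,32,62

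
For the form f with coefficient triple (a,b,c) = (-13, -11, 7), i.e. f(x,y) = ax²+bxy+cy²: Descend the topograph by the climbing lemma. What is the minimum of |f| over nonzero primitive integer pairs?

descent: ρ → (7,11,-13)  [lands on river]
river: ρ → (-13,15,5)
river: ρ → (5,15,-13)
river: ρ → (-13,11,7)
river: ρ → (7,17,-7)
river: ρ → (-7,11,13)
river: ρ → (13,15,-5)
river: ρ → (-5,15,13)
river: ρ → (13,11,-7)
river: ρ → (-7,17,7)
closes: descent 1, river 10
min |a| on river = 5

5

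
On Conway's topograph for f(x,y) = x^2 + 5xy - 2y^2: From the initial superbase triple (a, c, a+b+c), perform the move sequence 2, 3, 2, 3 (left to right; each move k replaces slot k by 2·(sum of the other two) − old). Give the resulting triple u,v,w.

start (1,-2,4) = (f(1,0),f(0,1),f(1,1))
replace slot 2: 2·(1+4) − (-2) = 12 → (1,12,4)
replace slot 3: 2·(1+12) − 4 = 22 → (1,12,22)
replace slot 2: 2·(1+22) − 12 = 34 → (1,34,22)
replace slot 3: 2·(1+34) − 22 = 48 → (1,34,48)

1,34,48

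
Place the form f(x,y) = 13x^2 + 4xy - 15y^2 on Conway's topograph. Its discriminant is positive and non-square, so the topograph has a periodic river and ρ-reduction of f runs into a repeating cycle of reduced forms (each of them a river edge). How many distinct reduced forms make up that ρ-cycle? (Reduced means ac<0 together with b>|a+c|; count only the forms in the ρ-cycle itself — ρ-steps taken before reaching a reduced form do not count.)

D = 796, ⌊√D⌋ = 28
river: ρ → (-15,26,2)
river: ρ → (2,26,-15)
river: ρ → (-15,4,13)
river: ρ → (13,22,-6)
river: ρ → (-6,26,5)
river: ρ → (5,24,-11)
river: ρ → (-11,20,9)
river: ρ → (9,16,-15)
river: ρ → (-15,14,10)
river: ρ → (10,26,-3)
river: ρ → (-3,28,1)
river: ρ → (1,28,-3)
river: ρ → (-3,26,10)
river: ρ → (10,14,-15)
river: ρ → (-15,16,9)
river: ρ → (9,20,-11)
river: ρ → (-11,24,5)
river: ρ → (5,26,-6)
river: ρ → (-6,22,13)
river: ρ → (13,4,-15)
ρ-cycle length = 20 (tail of 0 descent steps not counted)

20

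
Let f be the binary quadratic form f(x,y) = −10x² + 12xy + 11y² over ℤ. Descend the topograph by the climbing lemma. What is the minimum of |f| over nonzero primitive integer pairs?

river: ρ → (11,10,-11)
river: ρ → (-11,12,10)
river: ρ → (10,8,-13)
river: ρ → (-13,18,5)
river: ρ → (5,22,-5)
river: ρ → (-5,18,13)
river: ρ → (13,8,-10)
river: ρ → (-10,12,11)
closes: descent 0, river 8
min |a| on river = 5

5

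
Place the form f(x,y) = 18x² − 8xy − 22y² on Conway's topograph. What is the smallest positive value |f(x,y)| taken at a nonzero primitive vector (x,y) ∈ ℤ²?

descent: ρ → (-22,8,18)  [lands on river]
river: ρ → (18,28,-12)
river: ρ → (-12,20,26)
river: ρ → (26,32,-6)
river: ρ → (-6,40,2)
river: ρ → (2,40,-6)
river: ρ → (-6,32,26)
river: ρ → (26,20,-12)
river: ρ → (-12,28,18)
river: ρ → (18,8,-22)
river: ρ → (-22,36,4)
river: ρ → (4,36,-22)
closes: descent 1, river 12
min |a| on river = 2

2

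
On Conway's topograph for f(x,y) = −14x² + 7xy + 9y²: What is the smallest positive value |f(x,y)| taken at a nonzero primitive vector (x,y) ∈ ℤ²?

river: ρ → (9,11,-12)
river: ρ → (-12,13,8)
river: ρ → (8,19,-6)
river: ρ → (-6,17,11)
river: ρ → (11,5,-12)
river: ρ → (-12,19,4)
river: ρ → (4,21,-7)
river: ρ → (-7,21,4)
river: ρ → (4,19,-12)
river: ρ → (-12,5,11)
river: ρ → (11,17,-6)
river: ρ → (-6,19,8)
river: ρ → (8,13,-12)
river: ρ → (-12,11,9)
river: ρ → (9,7,-14)
river: ρ → (-14,21,2)
river: ρ → (2,23,-3)
river: ρ → (-3,19,16)
river: ρ → (16,13,-6)
river: ρ → (-6,23,1)
river: ρ → (1,23,-6)
river: ρ → (-6,13,16)
river: ρ → (16,19,-3)
river: ρ → (-3,23,2)
river: ρ → (2,21,-14)
river: ρ → (-14,7,9)
closes: descent 0, river 26
min |a| on river = 1

1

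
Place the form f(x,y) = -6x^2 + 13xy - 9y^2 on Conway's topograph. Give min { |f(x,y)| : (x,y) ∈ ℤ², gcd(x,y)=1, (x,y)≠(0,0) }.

translate: b→-1 (≡-13 mod 12), so (6,-13,9)→(6,-1,2)
flip: (6,-1,2)→(2,1,6)
reduced (well bottom): (2,1,6) with a≤c, −a<b≤a
well minimum |f| = |-2| = 2 (negative-definite)

2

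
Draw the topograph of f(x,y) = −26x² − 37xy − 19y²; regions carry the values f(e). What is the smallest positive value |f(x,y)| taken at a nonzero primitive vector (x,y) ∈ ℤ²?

translate: b→-15 (≡37 mod 52), so (26,37,19)→(26,-15,8)
flip: (26,-15,8)→(8,15,26)
translate: b→-1 (≡15 mod 16), so (8,15,26)→(8,-1,19)
reduced (well bottom): (8,-1,19) with a≤c, −a<b≤a
well minimum |f| = |-8| = 8 (negative-definite)

8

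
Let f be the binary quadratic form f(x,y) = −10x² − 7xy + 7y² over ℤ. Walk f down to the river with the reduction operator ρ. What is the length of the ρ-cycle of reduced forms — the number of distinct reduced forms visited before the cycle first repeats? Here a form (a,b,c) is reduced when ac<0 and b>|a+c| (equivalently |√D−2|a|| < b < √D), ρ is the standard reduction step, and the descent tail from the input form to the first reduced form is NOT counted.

D = 329, ⌊√D⌋ = 18
descent: ρ → (7,7,-10)  [lands on river]
river: ρ → (-10,13,4)
river: ρ → (4,11,-13)
river: ρ → (-13,15,2)
river: ρ → (2,17,-5)
river: ρ → (-5,13,8)
river: ρ → (8,3,-10)
river: ρ → (-10,17,1)
river: ρ → (1,17,-10)
river: ρ → (-10,3,8)
river: ρ → (8,13,-5)
river: ρ → (-5,17,2)
river: ρ → (2,15,-13)
river: ρ → (-13,11,4)
river: ρ → (4,13,-10)
river: ρ → (-10,7,7)
ρ-cycle length = 16 (tail of 1 descent step not counted)

16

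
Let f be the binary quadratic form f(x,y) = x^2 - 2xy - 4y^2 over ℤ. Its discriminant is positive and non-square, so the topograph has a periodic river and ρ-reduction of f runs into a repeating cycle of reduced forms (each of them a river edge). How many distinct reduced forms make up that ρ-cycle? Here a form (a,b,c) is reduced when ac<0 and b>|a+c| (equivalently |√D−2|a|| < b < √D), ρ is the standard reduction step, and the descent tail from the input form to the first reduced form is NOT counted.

D = 20, ⌊√D⌋ = 4
descent: ρ → (-4,2,1)
descent: ρ → (1,4,-1)  [lands on river]
river: ρ → (-1,4,1)
ρ-cycle length = 2 (tail of 2 descent steps not counted)

2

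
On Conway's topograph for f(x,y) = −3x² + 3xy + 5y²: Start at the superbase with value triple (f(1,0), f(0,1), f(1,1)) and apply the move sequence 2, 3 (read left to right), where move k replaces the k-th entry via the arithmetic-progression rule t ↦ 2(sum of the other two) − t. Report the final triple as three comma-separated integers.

start (-3,5,5) = (f(1,0),f(0,1),f(1,1))
replace slot 2: 2·((-3)+5) − 5 = -1 → (-3,-1,5)
replace slot 3: 2·((-3)+(-1)) − 5 = -13 → (-3,-1,-13)

-3,-1,-13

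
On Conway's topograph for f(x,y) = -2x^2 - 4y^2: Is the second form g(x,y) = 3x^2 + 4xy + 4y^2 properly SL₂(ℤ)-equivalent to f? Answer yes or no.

D₁ = -32, D₂ = -32
f is negative-definite; reduce −f:
−f: reduced (well bottom): (2,0,4) with a≤c, −a<b≤a
flip sign back: reduced form of f is (-2,0,-4)
g: translate: b→-2 (≡4 mod 6), so (3,4,4)→(3,-2,3)
g: flip: (3,-2,3)→(3,2,3)
g: reduced (well bottom): (3,2,3) with a≤c, −a<b≤a
reduced forms (-2, 0, -4) vs (3, 2, 3) ⇒ inequivalent

no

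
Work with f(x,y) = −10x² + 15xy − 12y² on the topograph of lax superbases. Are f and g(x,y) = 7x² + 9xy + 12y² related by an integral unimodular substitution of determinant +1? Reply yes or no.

D₁ = -255, D₂ = -255
f is negative-definite; reduce −f:
−f: translate: b→5 (≡-15 mod 20), so (10,-15,12)→(10,5,7)
−f: flip: (10,5,7)→(7,-5,10)
−f: reduced (well bottom): (7,-5,10) with a≤c, −a<b≤a
flip sign back: reduced form of f is (-7,5,-10)
g: translate: b→-5 (≡9 mod 14), so (7,9,12)→(7,-5,10)
g: reduced (well bottom): (7,-5,10) with a≤c, −a<b≤a
reduced forms (-7, 5, -10) vs (7, -5, 10) ⇒ inequivalent

no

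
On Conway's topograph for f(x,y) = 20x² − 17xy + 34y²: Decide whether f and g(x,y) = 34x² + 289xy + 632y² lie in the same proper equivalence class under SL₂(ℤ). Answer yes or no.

D₁ = -2431, D₂ = -2431
f: reduced (well bottom): (20,-17,34) with a≤c, −a<b≤a
g: translate: b→17 (≡289 mod 68), so (34,289,632)→(34,17,20)
g: flip: (34,17,20)→(20,-17,34)
g: reduced (well bottom): (20,-17,34) with a≤c, −a<b≤a
reduced forms (20, -17, 34) vs (20, -17, 34) ⇒ equivalent

yes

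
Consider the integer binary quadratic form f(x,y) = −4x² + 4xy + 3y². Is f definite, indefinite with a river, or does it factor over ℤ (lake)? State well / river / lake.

D = b²−4ac = 4² − 4·(-4)·3 = 64
D = 8² is a perfect square ⇒ form factors over ℤ ⇒ lakes

lake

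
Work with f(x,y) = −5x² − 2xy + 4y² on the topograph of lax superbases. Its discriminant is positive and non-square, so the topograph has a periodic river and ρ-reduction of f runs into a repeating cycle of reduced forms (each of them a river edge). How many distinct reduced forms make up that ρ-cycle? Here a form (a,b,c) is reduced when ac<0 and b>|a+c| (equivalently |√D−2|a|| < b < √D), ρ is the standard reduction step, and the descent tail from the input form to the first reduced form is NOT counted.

D = 84, ⌊√D⌋ = 9
descent: ρ → (4,2,-5)  [lands on river]
river: ρ → (-5,8,1)
river: ρ → (1,8,-5)
river: ρ → (-5,2,4)
river: ρ → (4,6,-3)
river: ρ → (-3,6,4)
ρ-cycle length = 6 (tail of 1 descent step not counted)

6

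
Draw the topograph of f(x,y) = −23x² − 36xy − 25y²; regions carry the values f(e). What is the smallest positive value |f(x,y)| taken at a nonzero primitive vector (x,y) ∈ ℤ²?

translate: b→-10 (≡36 mod 46), so (23,36,25)→(23,-10,12)
flip: (23,-10,12)→(12,10,23)
reduced (well bottom): (12,10,23) with a≤c, −a<b≤a
well minimum |f| = |-12| = 12 (negative-definite)

12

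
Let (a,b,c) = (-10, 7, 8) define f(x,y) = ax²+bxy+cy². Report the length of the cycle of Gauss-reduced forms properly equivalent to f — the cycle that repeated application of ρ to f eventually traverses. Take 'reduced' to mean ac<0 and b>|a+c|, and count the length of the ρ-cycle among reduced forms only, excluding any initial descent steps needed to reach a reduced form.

D = 369, ⌊√D⌋ = 19
river: ρ → (8,9,-9)
river: ρ → (-9,9,8)
river: ρ → (8,7,-10)
river: ρ → (-10,13,5)
river: ρ → (5,17,-4)
river: ρ → (-4,15,9)
river: ρ → (9,3,-10)
river: ρ → (-10,17,2)
river: ρ → (2,19,-1)
river: ρ → (-1,19,2)
river: ρ → (2,17,-10)
river: ρ → (-10,3,9)
river: ρ → (9,15,-4)
river: ρ → (-4,17,5)
river: ρ → (5,13,-10)
river: ρ → (-10,7,8)
ρ-cycle length = 16 (tail of 0 descent steps not counted)

16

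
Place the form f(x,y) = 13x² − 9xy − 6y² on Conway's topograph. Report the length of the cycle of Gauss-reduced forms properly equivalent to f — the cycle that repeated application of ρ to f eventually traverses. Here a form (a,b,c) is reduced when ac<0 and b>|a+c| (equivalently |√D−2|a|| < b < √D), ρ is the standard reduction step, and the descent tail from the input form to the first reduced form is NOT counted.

D = 393, ⌊√D⌋ = 19
descent: ρ → (-6,9,13)  [lands on river]
river: ρ → (13,17,-2)
river: ρ → (-2,19,4)
river: ρ → (4,13,-14)
river: ρ → (-14,15,3)
river: ρ → (3,15,-14)
river: ρ → (-14,13,4)
river: ρ → (4,19,-2)
river: ρ → (-2,17,13)
river: ρ → (13,9,-6)
river: ρ → (-6,15,7)
river: ρ → (7,13,-8)
river: ρ → (-8,19,1)
river: ρ → (1,19,-8)
river: ρ → (-8,13,7)
river: ρ → (7,15,-6)
ρ-cycle length = 16 (tail of 1 descent step not counted)

16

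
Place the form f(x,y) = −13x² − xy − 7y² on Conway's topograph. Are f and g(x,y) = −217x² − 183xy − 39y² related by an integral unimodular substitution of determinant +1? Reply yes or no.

D₁ = -363, D₂ = -363
f is negative-definite; reduce −f:
−f: flip: (13,1,7)→(7,-1,13)
−f: reduced (well bottom): (7,-1,13) with a≤c, −a<b≤a
flip sign back: reduced form of f is (-7,1,-13)
g is negative-definite; reduce −g:
−g: flip: (217,183,39)→(39,-183,217)
−g: translate: b→-27 (≡-183 mod 78), so (39,-183,217)→(39,-27,7)
−g: flip: (39,-27,7)→(7,27,39)
−g: translate: b→-1 (≡27 mod 14), so (7,27,39)→(7,-1,13)
−g: reduced (well bottom): (7,-1,13) with a≤c, −a<b≤a
flip sign back: reduced form of g is (-7,1,-13)
reduced forms (-7, 1, -13) vs (-7, 1, -13) ⇒ equivalent

yes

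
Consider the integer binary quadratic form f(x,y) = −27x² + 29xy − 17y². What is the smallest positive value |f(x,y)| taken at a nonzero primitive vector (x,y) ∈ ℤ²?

translate: b→25 (≡-29 mod 54), so (27,-29,17)→(27,25,15)
flip: (27,25,15)→(15,-25,27)
translate: b→5 (≡-25 mod 30), so (15,-25,27)→(15,5,17)
reduced (well bottom): (15,5,17) with a≤c, −a<b≤a
well minimum |f| = |-15| = 15 (negative-definite)

15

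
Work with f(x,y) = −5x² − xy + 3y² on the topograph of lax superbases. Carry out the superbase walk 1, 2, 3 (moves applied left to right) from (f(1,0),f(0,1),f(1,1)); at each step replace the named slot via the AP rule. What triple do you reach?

start (-5,3,-3) = (f(1,0),f(0,1),f(1,1))
replace slot 1: 2·(3+(-3)) − (-5) = 5 → (5,3,-3)
replace slot 2: 2·(5+(-3)) − 3 = 1 → (5,1,-3)
replace slot 3: 2·(5+1) − (-3) = 15 → (5,1,15)

5,1,15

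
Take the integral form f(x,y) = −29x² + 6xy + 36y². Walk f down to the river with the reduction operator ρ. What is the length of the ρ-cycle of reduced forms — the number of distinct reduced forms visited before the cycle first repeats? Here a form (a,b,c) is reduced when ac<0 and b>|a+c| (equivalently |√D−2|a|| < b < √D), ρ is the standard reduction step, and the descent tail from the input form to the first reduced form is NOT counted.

D = 4212, ⌊√D⌋ = 64
descent: ρ → (36,-6,-29)
descent: ρ → (-29,64,1)  [lands on river]
river: ρ → (1,64,-29)
river: ρ → (-29,52,13)
river: ρ → (13,52,-29)
ρ-cycle length = 4 (tail of 2 descent steps not counted)

4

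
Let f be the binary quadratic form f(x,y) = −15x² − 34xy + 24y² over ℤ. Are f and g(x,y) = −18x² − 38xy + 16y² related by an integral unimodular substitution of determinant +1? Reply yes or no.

D₁ = 2596, D₂ = 2596
river cycle of f (length 30): (24, 34, -15), (-15, 26, 32), (32, 38, -9), (-9, 34, 40), (40, 46, -3), (-3, 50, 8), (8, 46, -15), (-15, 44, 11), (11, 44, -15), (-15, 46, 8), … (20 more)
river cycle of g (length 34): (16, 38, -18), (-18, 34, 20), (20, 46, -6), (-6, 50, 4), (4, 46, -30), (-30, 14, 20), (20, 26, -24), (-24, 22, 22), (22, 22, -24), (-24, 26, 20), … (24 more)
cycles differ ⇒ inequivalent

no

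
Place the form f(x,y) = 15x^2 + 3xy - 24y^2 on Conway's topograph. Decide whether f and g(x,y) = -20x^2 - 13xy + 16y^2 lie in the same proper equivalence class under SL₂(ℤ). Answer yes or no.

D₁ = 1449, D₂ = 1449
river cycle of f (length 10): (15, 33, -6), (-6, 27, 30), (30, 33, -3), (-3, 33, 30), (30, 27, -6), (-6, 33, 15), (15, 27, -12), (-12, 21, 21), (21, 21, -12), (-12, 27, 15)
river cycle of g (length 20): (16, 13, -20), (-20, 27, 9), (9, 27, -20), (-20, 13, 16), (16, 19, -17), (-17, 15, 18), (18, 21, -14), (-14, 35, 4), (4, 37, -5), (-5, 33, 18), … (10 more)
cycles differ ⇒ inequivalent

no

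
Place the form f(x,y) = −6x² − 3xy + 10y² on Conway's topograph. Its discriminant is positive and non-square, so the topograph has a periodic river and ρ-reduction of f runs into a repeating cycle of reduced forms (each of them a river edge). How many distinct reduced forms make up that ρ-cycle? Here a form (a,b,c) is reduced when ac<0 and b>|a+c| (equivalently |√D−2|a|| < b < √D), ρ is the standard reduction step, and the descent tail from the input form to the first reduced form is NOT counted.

D = 249, ⌊√D⌋ = 15
descent: ρ → (10,3,-6)
descent: ρ → (-6,9,7)  [lands on river]
river: ρ → (7,5,-8)
river: ρ → (-8,11,4)
river: ρ → (4,13,-5)
river: ρ → (-5,7,10)
river: ρ → (10,13,-2)
river: ρ → (-2,15,3)
river: ρ → (3,15,-2)
river: ρ → (-2,13,10)
river: ρ → (10,7,-5)
river: ρ → (-5,13,4)
river: ρ → (4,11,-8)
river: ρ → (-8,5,7)
river: ρ → (7,9,-6)
river: ρ → (-6,15,1)
river: ρ → (1,15,-6)
ρ-cycle length = 16 (tail of 2 descent steps not counted)

16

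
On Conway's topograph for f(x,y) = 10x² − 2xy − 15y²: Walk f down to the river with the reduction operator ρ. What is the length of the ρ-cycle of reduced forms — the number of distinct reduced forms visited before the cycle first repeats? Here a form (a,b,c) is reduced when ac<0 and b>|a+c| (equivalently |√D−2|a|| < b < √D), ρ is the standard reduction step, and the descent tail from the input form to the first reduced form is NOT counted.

D = 604, ⌊√D⌋ = 24
descent: ρ → (-15,2,10)
descent: ρ → (10,18,-7)  [lands on river]
river: ρ → (-7,24,1)
river: ρ → (1,24,-7)
river: ρ → (-7,18,10)
river: ρ → (10,22,-3)
river: ρ → (-3,20,17)
river: ρ → (17,14,-6)
river: ρ → (-6,22,5)
river: ρ → (5,18,-14)
river: ρ → (-14,10,9)
river: ρ → (9,8,-15)
river: ρ → (-15,22,2)
river: ρ → (2,22,-15)
river: ρ → (-15,8,9)
river: ρ → (9,10,-14)
river: ρ → (-14,18,5)
river: ρ → (5,22,-6)
river: ρ → (-6,14,17)
river: ρ → (17,20,-3)
river: ρ → (-3,22,10)
ρ-cycle length = 20 (tail of 2 descent steps not counted)

20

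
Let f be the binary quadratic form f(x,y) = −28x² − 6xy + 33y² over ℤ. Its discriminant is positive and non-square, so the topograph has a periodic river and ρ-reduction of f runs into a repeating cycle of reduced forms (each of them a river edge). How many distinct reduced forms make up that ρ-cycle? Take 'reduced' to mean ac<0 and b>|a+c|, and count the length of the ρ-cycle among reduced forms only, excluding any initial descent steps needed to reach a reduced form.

D = 3732, ⌊√D⌋ = 61
descent: ρ → (33,6,-28)  [lands on river]
river: ρ → (-28,50,11)
river: ρ → (11,60,-3)
river: ρ → (-3,60,11)
river: ρ → (11,50,-28)
river: ρ → (-28,6,33)
river: ρ → (33,60,-1)
river: ρ → (-1,60,33)
ρ-cycle length = 8 (tail of 1 descent step not counted)

8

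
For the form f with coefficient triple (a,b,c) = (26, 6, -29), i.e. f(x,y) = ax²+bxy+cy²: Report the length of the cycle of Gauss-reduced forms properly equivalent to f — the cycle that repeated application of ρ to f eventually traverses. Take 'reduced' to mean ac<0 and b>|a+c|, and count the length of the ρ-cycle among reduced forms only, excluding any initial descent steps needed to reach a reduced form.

D = 3052, ⌊√D⌋ = 55
river: ρ → (-29,52,3)
river: ρ → (3,50,-46)
river: ρ → (-46,42,7)
river: ρ → (7,42,-46)
river: ρ → (-46,50,3)
river: ρ → (3,52,-29)
river: ρ → (-29,6,26)
river: ρ → (26,46,-9)
river: ρ → (-9,44,31)
river: ρ → (31,18,-22)
river: ρ → (-22,26,27)
river: ρ → (27,28,-21)
river: ρ → (-21,14,34)
river: ρ → (34,54,-1)
river: ρ → (-1,54,34)
river: ρ → (34,14,-21)
river: ρ → (-21,28,27)
river: ρ → (27,26,-22)
river: ρ → (-22,18,31)
river: ρ → (31,44,-9)
river: ρ → (-9,46,26)
river: ρ → (26,6,-29)
ρ-cycle length = 22 (tail of 0 descent steps not counted)

22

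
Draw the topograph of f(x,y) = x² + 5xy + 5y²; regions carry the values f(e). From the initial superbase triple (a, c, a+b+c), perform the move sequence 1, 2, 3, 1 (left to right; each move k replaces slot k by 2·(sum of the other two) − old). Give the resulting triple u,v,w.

start (1,5,11) = (f(1,0),f(0,1),f(1,1))
replace slot 1: 2·(5+11) − 1 = 31 → (31,5,11)
replace slot 2: 2·(31+11) − 5 = 79 → (31,79,11)
replace slot 3: 2·(31+79) − 11 = 209 → (31,79,209)
replace slot 1: 2·(79+209) − 31 = 545 → (545,79,209)

545,79,209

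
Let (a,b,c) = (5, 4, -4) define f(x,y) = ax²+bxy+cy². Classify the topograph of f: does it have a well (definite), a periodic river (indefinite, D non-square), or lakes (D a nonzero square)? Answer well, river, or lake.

D = b²−4ac = 4² − 4·5·(-4) = 96
D > 0 non-square ⇒ indefinite ⇒ periodic river

river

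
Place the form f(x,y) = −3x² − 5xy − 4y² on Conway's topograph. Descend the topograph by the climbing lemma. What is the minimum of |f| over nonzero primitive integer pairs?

translate: b→-1 (≡5 mod 6), so (3,5,4)→(3,-1,2)
flip: (3,-1,2)→(2,1,3)
reduced (well bottom): (2,1,3) with a≤c, −a<b≤a
well minimum |f| = |-2| = 2 (negative-definite)

2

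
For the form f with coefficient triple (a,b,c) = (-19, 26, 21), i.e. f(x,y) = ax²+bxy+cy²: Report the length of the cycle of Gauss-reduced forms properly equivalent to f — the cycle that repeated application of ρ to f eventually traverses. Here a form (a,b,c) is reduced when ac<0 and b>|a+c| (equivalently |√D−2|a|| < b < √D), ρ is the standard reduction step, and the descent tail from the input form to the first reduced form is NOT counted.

D = 2272, ⌊√D⌋ = 47
river: ρ → (21,16,-24)
river: ρ → (-24,32,13)
river: ρ → (13,46,-3)
river: ρ → (-3,44,28)
river: ρ → (28,12,-19)
river: ρ → (-19,26,21)
ρ-cycle length = 6 (tail of 0 descent steps not counted)

6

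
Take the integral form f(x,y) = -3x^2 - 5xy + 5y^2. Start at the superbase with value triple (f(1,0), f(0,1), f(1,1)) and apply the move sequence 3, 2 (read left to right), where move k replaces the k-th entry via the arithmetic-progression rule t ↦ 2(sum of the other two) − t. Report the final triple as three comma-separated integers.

start (-3,5,-3) = (f(1,0),f(0,1),f(1,1))
replace slot 3: 2·((-3)+5) − (-3) = 7 → (-3,5,7)
replace slot 2: 2·((-3)+7) − 5 = 3 → (-3,3,7)

-3,3,7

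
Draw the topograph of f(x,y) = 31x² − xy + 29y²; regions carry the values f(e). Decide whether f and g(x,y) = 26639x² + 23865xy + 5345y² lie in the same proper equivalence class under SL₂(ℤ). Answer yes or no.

D₁ = -3595, D₂ = -3595
f: flip: (31,-1,29)→(29,1,31)
f: reduced (well bottom): (29,1,31) with a≤c, −a<b≤a
g: flip: (26639,23865,5345)→(5345,-23865,26639)
g: translate: b→-2485 (≡-23865 mod 10690), so (5345,-23865,26639)→(5345,-2485,289)
g: flip: (5345,-2485,289)→(289,2485,5345)
g: translate: b→173 (≡2485 mod 578), so (289,2485,5345)→(289,173,29)
g: flip: (289,173,29)→(29,-173,289)
g: translate: b→1 (≡-173 mod 58), so (29,-173,289)→(29,1,31)
g: reduced (well bottom): (29,1,31) with a≤c, −a<b≤a
reduced forms (29, 1, 31) vs (29, 1, 31) ⇒ equivalent

yes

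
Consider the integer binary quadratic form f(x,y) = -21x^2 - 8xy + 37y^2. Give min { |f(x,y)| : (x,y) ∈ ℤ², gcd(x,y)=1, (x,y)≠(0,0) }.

descent: ρ → (37,8,-21)
descent: ρ → (-21,34,24)  [lands on river]
river: ρ → (24,14,-31)
river: ρ → (-31,48,7)
river: ρ → (7,50,-24)
river: ρ → (-24,46,11)
river: ρ → (11,42,-32)
river: ρ → (-32,22,21)
river: ρ → (21,20,-33)
river: ρ → (-33,46,8)
river: ρ → (8,50,-21)
closes: descent 2, river 10
min |a| on river = 7

7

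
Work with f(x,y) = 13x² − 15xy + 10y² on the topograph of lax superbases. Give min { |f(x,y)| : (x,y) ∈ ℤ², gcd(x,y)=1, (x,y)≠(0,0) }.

translate: b→11 (≡-15 mod 26), so (13,-15,10)→(13,11,8)
flip: (13,11,8)→(8,-11,13)
translate: b→5 (≡-11 mod 16), so (8,-11,13)→(8,5,10)
reduced (well bottom): (8,5,10) with a≤c, −a<b≤a
well minimum = a = 8

8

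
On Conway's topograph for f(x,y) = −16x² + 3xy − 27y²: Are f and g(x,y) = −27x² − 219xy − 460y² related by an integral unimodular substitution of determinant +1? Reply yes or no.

D₁ = -1719, D₂ = -1719
f is negative-definite; reduce −f:
−f: reduced (well bottom): (16,-3,27) with a≤c, −a<b≤a
flip sign back: reduced form of f is (-16,3,-27)
g is negative-definite; reduce −g:
−g: translate: b→3 (≡219 mod 54), so (27,219,460)→(27,3,16)
−g: flip: (27,3,16)→(16,-3,27)
−g: reduced (well bottom): (16,-3,27) with a≤c, −a<b≤a
flip sign back: reduced form of g is (-16,3,-27)
reduced forms (-16, 3, -27) vs (-16, 3, -27) ⇒ equivalent

yes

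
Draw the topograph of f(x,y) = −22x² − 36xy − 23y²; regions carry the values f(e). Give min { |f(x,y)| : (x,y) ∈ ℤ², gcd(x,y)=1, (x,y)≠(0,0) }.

translate: b→-8 (≡36 mod 44), so (22,36,23)→(22,-8,9)
flip: (22,-8,9)→(9,8,22)
reduced (well bottom): (9,8,22) with a≤c, −a<b≤a
well minimum |f| = |-9| = 9 (negative-definite)

9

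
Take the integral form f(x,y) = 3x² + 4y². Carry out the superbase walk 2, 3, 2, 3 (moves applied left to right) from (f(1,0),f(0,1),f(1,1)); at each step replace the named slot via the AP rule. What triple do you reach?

start (3,4,7) = (f(1,0),f(0,1),f(1,1))
replace slot 2: 2·(3+7) − 4 = 16 → (3,16,7)
replace slot 3: 2·(3+16) − 7 = 31 → (3,16,31)
replace slot 2: 2·(3+31) − 16 = 52 → (3,52,31)
replace slot 3: 2·(3+52) − 31 = 79 → (3,52,79)

3,52,79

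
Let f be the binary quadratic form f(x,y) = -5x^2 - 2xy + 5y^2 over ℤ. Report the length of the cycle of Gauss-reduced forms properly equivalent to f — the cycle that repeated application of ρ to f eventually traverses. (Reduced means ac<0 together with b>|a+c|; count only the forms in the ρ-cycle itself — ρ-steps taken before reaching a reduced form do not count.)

D = 104, ⌊√D⌋ = 10
descent: ρ → (5,2,-5)  [lands on river]
river: ρ → (-5,8,2)
river: ρ → (2,8,-5)
river: ρ → (-5,2,5)
river: ρ → (5,8,-2)
river: ρ → (-2,8,5)
ρ-cycle length = 6 (tail of 1 descent step not counted)

6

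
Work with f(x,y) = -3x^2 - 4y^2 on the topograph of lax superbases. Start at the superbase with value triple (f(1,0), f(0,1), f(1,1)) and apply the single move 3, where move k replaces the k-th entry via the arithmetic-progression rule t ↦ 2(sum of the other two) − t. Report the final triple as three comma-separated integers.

start (-3,-4,-7) = (f(1,0),f(0,1),f(1,1))
replace slot 3: 2·((-3)+(-4)) − (-7) = -7 → (-3,-4,-7)

-3,-4,-7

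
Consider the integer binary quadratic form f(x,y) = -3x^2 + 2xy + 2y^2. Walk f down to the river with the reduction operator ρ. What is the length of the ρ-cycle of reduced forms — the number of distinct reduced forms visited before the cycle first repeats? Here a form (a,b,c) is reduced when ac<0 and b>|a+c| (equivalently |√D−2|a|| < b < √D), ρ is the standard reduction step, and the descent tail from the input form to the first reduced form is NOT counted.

D = 28, ⌊√D⌋ = 5
river: ρ → (2,2,-3)
river: ρ → (-3,4,1)
river: ρ → (1,4,-3)
river: ρ → (-3,2,2)
ρ-cycle length = 4 (tail of 0 descent steps not counted)

4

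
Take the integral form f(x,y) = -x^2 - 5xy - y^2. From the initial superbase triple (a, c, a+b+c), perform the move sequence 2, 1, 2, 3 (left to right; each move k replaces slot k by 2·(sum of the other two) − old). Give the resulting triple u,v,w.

start (-1,-1,-7) = (f(1,0),f(0,1),f(1,1))
replace slot 2: 2·((-1)+(-7)) − (-1) = -15 → (-1,-15,-7)
replace slot 1: 2·((-15)+(-7)) − (-1) = -43 → (-43,-15,-7)
replace slot 2: 2·((-43)+(-7)) − (-15) = -85 → (-43,-85,-7)
replace slot 3: 2·((-43)+(-85)) − (-7) = -249 → (-43,-85,-249)

-43,-85,-249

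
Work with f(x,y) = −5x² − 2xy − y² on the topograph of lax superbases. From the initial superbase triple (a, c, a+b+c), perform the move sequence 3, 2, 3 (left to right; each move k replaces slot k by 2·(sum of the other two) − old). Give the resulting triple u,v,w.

start (-5,-1,-8) = (f(1,0),f(0,1),f(1,1))
replace slot 3: 2·((-5)+(-1)) − (-8) = -4 → (-5,-1,-4)
replace slot 2: 2·((-5)+(-4)) − (-1) = -17 → (-5,-17,-4)
replace slot 3: 2·((-5)+(-17)) − (-4) = -40 → (-5,-17,-40)

-5,-17,-40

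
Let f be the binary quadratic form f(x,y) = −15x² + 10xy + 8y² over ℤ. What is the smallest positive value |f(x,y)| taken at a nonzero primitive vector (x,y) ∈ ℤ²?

river: ρ → (8,22,-3)
river: ρ → (-3,20,15)
river: ρ → (15,10,-8)
river: ρ → (-8,22,3)
river: ρ → (3,20,-15)
river: ρ → (-15,10,8)
closes: descent 0, river 6
min |a| on river = 3

3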